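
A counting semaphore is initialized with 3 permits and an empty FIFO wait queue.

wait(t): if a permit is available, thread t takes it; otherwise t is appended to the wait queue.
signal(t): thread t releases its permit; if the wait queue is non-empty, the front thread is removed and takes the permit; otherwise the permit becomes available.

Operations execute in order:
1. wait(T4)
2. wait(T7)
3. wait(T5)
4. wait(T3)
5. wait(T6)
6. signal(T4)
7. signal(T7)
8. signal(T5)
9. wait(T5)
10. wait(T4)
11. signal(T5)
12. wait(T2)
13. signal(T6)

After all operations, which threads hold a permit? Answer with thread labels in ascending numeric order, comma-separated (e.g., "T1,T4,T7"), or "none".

Answer: T2,T3,T4

Derivation:
Step 1: wait(T4) -> count=2 queue=[] holders={T4}
Step 2: wait(T7) -> count=1 queue=[] holders={T4,T7}
Step 3: wait(T5) -> count=0 queue=[] holders={T4,T5,T7}
Step 4: wait(T3) -> count=0 queue=[T3] holders={T4,T5,T7}
Step 5: wait(T6) -> count=0 queue=[T3,T6] holders={T4,T5,T7}
Step 6: signal(T4) -> count=0 queue=[T6] holders={T3,T5,T7}
Step 7: signal(T7) -> count=0 queue=[] holders={T3,T5,T6}
Step 8: signal(T5) -> count=1 queue=[] holders={T3,T6}
Step 9: wait(T5) -> count=0 queue=[] holders={T3,T5,T6}
Step 10: wait(T4) -> count=0 queue=[T4] holders={T3,T5,T6}
Step 11: signal(T5) -> count=0 queue=[] holders={T3,T4,T6}
Step 12: wait(T2) -> count=0 queue=[T2] holders={T3,T4,T6}
Step 13: signal(T6) -> count=0 queue=[] holders={T2,T3,T4}
Final holders: T2,T3,T4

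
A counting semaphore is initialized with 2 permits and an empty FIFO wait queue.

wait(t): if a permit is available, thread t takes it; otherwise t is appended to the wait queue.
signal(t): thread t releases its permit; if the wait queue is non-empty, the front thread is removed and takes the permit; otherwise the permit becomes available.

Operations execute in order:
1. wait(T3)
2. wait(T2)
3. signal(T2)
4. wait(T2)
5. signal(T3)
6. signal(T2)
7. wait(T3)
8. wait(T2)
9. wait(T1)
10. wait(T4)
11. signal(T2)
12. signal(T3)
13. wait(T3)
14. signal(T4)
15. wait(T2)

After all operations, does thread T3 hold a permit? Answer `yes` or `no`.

Step 1: wait(T3) -> count=1 queue=[] holders={T3}
Step 2: wait(T2) -> count=0 queue=[] holders={T2,T3}
Step 3: signal(T2) -> count=1 queue=[] holders={T3}
Step 4: wait(T2) -> count=0 queue=[] holders={T2,T3}
Step 5: signal(T3) -> count=1 queue=[] holders={T2}
Step 6: signal(T2) -> count=2 queue=[] holders={none}
Step 7: wait(T3) -> count=1 queue=[] holders={T3}
Step 8: wait(T2) -> count=0 queue=[] holders={T2,T3}
Step 9: wait(T1) -> count=0 queue=[T1] holders={T2,T3}
Step 10: wait(T4) -> count=0 queue=[T1,T4] holders={T2,T3}
Step 11: signal(T2) -> count=0 queue=[T4] holders={T1,T3}
Step 12: signal(T3) -> count=0 queue=[] holders={T1,T4}
Step 13: wait(T3) -> count=0 queue=[T3] holders={T1,T4}
Step 14: signal(T4) -> count=0 queue=[] holders={T1,T3}
Step 15: wait(T2) -> count=0 queue=[T2] holders={T1,T3}
Final holders: {T1,T3} -> T3 in holders

Answer: yes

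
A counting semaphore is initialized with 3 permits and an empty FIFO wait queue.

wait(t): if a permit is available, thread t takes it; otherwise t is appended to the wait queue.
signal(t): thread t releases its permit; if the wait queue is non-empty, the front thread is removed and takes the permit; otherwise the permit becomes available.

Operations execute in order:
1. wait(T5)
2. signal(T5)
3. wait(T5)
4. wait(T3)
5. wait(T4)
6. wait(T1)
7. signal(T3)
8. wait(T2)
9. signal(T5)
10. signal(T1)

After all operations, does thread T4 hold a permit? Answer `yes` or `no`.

Step 1: wait(T5) -> count=2 queue=[] holders={T5}
Step 2: signal(T5) -> count=3 queue=[] holders={none}
Step 3: wait(T5) -> count=2 queue=[] holders={T5}
Step 4: wait(T3) -> count=1 queue=[] holders={T3,T5}
Step 5: wait(T4) -> count=0 queue=[] holders={T3,T4,T5}
Step 6: wait(T1) -> count=0 queue=[T1] holders={T3,T4,T5}
Step 7: signal(T3) -> count=0 queue=[] holders={T1,T4,T5}
Step 8: wait(T2) -> count=0 queue=[T2] holders={T1,T4,T5}
Step 9: signal(T5) -> count=0 queue=[] holders={T1,T2,T4}
Step 10: signal(T1) -> count=1 queue=[] holders={T2,T4}
Final holders: {T2,T4} -> T4 in holders

Answer: yes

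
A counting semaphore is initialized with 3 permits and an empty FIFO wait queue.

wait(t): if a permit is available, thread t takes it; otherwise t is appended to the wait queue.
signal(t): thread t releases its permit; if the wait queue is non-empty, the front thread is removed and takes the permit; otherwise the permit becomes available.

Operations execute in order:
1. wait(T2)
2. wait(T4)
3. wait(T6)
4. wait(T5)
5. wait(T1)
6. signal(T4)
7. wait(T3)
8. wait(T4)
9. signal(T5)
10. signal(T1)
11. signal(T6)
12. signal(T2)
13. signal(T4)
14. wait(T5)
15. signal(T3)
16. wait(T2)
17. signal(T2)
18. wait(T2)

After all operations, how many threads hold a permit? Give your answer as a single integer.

Answer: 2

Derivation:
Step 1: wait(T2) -> count=2 queue=[] holders={T2}
Step 2: wait(T4) -> count=1 queue=[] holders={T2,T4}
Step 3: wait(T6) -> count=0 queue=[] holders={T2,T4,T6}
Step 4: wait(T5) -> count=0 queue=[T5] holders={T2,T4,T6}
Step 5: wait(T1) -> count=0 queue=[T5,T1] holders={T2,T4,T6}
Step 6: signal(T4) -> count=0 queue=[T1] holders={T2,T5,T6}
Step 7: wait(T3) -> count=0 queue=[T1,T3] holders={T2,T5,T6}
Step 8: wait(T4) -> count=0 queue=[T1,T3,T4] holders={T2,T5,T6}
Step 9: signal(T5) -> count=0 queue=[T3,T4] holders={T1,T2,T6}
Step 10: signal(T1) -> count=0 queue=[T4] holders={T2,T3,T6}
Step 11: signal(T6) -> count=0 queue=[] holders={T2,T3,T4}
Step 12: signal(T2) -> count=1 queue=[] holders={T3,T4}
Step 13: signal(T4) -> count=2 queue=[] holders={T3}
Step 14: wait(T5) -> count=1 queue=[] holders={T3,T5}
Step 15: signal(T3) -> count=2 queue=[] holders={T5}
Step 16: wait(T2) -> count=1 queue=[] holders={T2,T5}
Step 17: signal(T2) -> count=2 queue=[] holders={T5}
Step 18: wait(T2) -> count=1 queue=[] holders={T2,T5}
Final holders: {T2,T5} -> 2 thread(s)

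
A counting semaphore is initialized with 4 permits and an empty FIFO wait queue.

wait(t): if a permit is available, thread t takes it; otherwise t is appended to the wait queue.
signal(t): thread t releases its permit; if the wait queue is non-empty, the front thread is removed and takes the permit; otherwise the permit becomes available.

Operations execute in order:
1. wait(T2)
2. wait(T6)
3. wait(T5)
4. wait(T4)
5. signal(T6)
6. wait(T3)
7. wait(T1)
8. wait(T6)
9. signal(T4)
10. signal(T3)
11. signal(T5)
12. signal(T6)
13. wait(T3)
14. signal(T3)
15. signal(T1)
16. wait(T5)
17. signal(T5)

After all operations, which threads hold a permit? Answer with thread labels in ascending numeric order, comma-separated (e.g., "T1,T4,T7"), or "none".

Answer: T2

Derivation:
Step 1: wait(T2) -> count=3 queue=[] holders={T2}
Step 2: wait(T6) -> count=2 queue=[] holders={T2,T6}
Step 3: wait(T5) -> count=1 queue=[] holders={T2,T5,T6}
Step 4: wait(T4) -> count=0 queue=[] holders={T2,T4,T5,T6}
Step 5: signal(T6) -> count=1 queue=[] holders={T2,T4,T5}
Step 6: wait(T3) -> count=0 queue=[] holders={T2,T3,T4,T5}
Step 7: wait(T1) -> count=0 queue=[T1] holders={T2,T3,T4,T5}
Step 8: wait(T6) -> count=0 queue=[T1,T6] holders={T2,T3,T4,T5}
Step 9: signal(T4) -> count=0 queue=[T6] holders={T1,T2,T3,T5}
Step 10: signal(T3) -> count=0 queue=[] holders={T1,T2,T5,T6}
Step 11: signal(T5) -> count=1 queue=[] holders={T1,T2,T6}
Step 12: signal(T6) -> count=2 queue=[] holders={T1,T2}
Step 13: wait(T3) -> count=1 queue=[] holders={T1,T2,T3}
Step 14: signal(T3) -> count=2 queue=[] holders={T1,T2}
Step 15: signal(T1) -> count=3 queue=[] holders={T2}
Step 16: wait(T5) -> count=2 queue=[] holders={T2,T5}
Step 17: signal(T5) -> count=3 queue=[] holders={T2}
Final holders: T2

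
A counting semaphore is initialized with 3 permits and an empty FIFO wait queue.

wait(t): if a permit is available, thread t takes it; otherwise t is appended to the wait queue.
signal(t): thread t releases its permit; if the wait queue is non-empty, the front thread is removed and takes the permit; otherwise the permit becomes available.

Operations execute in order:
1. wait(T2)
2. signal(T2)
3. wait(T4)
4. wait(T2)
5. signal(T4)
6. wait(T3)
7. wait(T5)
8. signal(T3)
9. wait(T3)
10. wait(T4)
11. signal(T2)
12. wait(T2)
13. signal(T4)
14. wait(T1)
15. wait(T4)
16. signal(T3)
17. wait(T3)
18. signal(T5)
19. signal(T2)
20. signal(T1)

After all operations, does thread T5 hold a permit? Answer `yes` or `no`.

Step 1: wait(T2) -> count=2 queue=[] holders={T2}
Step 2: signal(T2) -> count=3 queue=[] holders={none}
Step 3: wait(T4) -> count=2 queue=[] holders={T4}
Step 4: wait(T2) -> count=1 queue=[] holders={T2,T4}
Step 5: signal(T4) -> count=2 queue=[] holders={T2}
Step 6: wait(T3) -> count=1 queue=[] holders={T2,T3}
Step 7: wait(T5) -> count=0 queue=[] holders={T2,T3,T5}
Step 8: signal(T3) -> count=1 queue=[] holders={T2,T5}
Step 9: wait(T3) -> count=0 queue=[] holders={T2,T3,T5}
Step 10: wait(T4) -> count=0 queue=[T4] holders={T2,T3,T5}
Step 11: signal(T2) -> count=0 queue=[] holders={T3,T4,T5}
Step 12: wait(T2) -> count=0 queue=[T2] holders={T3,T4,T5}
Step 13: signal(T4) -> count=0 queue=[] holders={T2,T3,T5}
Step 14: wait(T1) -> count=0 queue=[T1] holders={T2,T3,T5}
Step 15: wait(T4) -> count=0 queue=[T1,T4] holders={T2,T3,T5}
Step 16: signal(T3) -> count=0 queue=[T4] holders={T1,T2,T5}
Step 17: wait(T3) -> count=0 queue=[T4,T3] holders={T1,T2,T5}
Step 18: signal(T5) -> count=0 queue=[T3] holders={T1,T2,T4}
Step 19: signal(T2) -> count=0 queue=[] holders={T1,T3,T4}
Step 20: signal(T1) -> count=1 queue=[] holders={T3,T4}
Final holders: {T3,T4} -> T5 not in holders

Answer: no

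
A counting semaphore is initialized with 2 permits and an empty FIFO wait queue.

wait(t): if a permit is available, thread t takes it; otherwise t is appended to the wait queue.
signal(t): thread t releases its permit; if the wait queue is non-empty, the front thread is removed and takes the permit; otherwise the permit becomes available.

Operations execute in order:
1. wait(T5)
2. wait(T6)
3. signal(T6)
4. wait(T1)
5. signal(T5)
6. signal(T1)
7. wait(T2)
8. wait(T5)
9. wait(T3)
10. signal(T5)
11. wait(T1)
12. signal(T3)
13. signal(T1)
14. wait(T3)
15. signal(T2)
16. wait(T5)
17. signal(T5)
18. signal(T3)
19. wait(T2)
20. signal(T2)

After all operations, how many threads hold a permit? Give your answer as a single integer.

Step 1: wait(T5) -> count=1 queue=[] holders={T5}
Step 2: wait(T6) -> count=0 queue=[] holders={T5,T6}
Step 3: signal(T6) -> count=1 queue=[] holders={T5}
Step 4: wait(T1) -> count=0 queue=[] holders={T1,T5}
Step 5: signal(T5) -> count=1 queue=[] holders={T1}
Step 6: signal(T1) -> count=2 queue=[] holders={none}
Step 7: wait(T2) -> count=1 queue=[] holders={T2}
Step 8: wait(T5) -> count=0 queue=[] holders={T2,T5}
Step 9: wait(T3) -> count=0 queue=[T3] holders={T2,T5}
Step 10: signal(T5) -> count=0 queue=[] holders={T2,T3}
Step 11: wait(T1) -> count=0 queue=[T1] holders={T2,T3}
Step 12: signal(T3) -> count=0 queue=[] holders={T1,T2}
Step 13: signal(T1) -> count=1 queue=[] holders={T2}
Step 14: wait(T3) -> count=0 queue=[] holders={T2,T3}
Step 15: signal(T2) -> count=1 queue=[] holders={T3}
Step 16: wait(T5) -> count=0 queue=[] holders={T3,T5}
Step 17: signal(T5) -> count=1 queue=[] holders={T3}
Step 18: signal(T3) -> count=2 queue=[] holders={none}
Step 19: wait(T2) -> count=1 queue=[] holders={T2}
Step 20: signal(T2) -> count=2 queue=[] holders={none}
Final holders: {none} -> 0 thread(s)

Answer: 0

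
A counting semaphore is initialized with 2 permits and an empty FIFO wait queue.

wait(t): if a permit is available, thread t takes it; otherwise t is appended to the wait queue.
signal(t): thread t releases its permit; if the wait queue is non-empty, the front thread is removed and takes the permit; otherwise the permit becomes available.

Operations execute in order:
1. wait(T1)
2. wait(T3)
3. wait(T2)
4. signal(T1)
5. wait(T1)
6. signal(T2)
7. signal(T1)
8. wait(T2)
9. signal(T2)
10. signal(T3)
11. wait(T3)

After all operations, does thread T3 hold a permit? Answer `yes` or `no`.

Step 1: wait(T1) -> count=1 queue=[] holders={T1}
Step 2: wait(T3) -> count=0 queue=[] holders={T1,T3}
Step 3: wait(T2) -> count=0 queue=[T2] holders={T1,T3}
Step 4: signal(T1) -> count=0 queue=[] holders={T2,T3}
Step 5: wait(T1) -> count=0 queue=[T1] holders={T2,T3}
Step 6: signal(T2) -> count=0 queue=[] holders={T1,T3}
Step 7: signal(T1) -> count=1 queue=[] holders={T3}
Step 8: wait(T2) -> count=0 queue=[] holders={T2,T3}
Step 9: signal(T2) -> count=1 queue=[] holders={T3}
Step 10: signal(T3) -> count=2 queue=[] holders={none}
Step 11: wait(T3) -> count=1 queue=[] holders={T3}
Final holders: {T3} -> T3 in holders

Answer: yes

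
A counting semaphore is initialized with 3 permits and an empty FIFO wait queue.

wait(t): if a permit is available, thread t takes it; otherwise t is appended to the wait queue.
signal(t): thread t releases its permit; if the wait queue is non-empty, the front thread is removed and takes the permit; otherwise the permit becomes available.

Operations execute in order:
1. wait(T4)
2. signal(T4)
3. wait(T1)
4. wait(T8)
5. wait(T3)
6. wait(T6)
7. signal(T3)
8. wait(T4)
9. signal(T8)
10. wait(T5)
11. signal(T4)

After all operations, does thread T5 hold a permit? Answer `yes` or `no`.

Answer: yes

Derivation:
Step 1: wait(T4) -> count=2 queue=[] holders={T4}
Step 2: signal(T4) -> count=3 queue=[] holders={none}
Step 3: wait(T1) -> count=2 queue=[] holders={T1}
Step 4: wait(T8) -> count=1 queue=[] holders={T1,T8}
Step 5: wait(T3) -> count=0 queue=[] holders={T1,T3,T8}
Step 6: wait(T6) -> count=0 queue=[T6] holders={T1,T3,T8}
Step 7: signal(T3) -> count=0 queue=[] holders={T1,T6,T8}
Step 8: wait(T4) -> count=0 queue=[T4] holders={T1,T6,T8}
Step 9: signal(T8) -> count=0 queue=[] holders={T1,T4,T6}
Step 10: wait(T5) -> count=0 queue=[T5] holders={T1,T4,T6}
Step 11: signal(T4) -> count=0 queue=[] holders={T1,T5,T6}
Final holders: {T1,T5,T6} -> T5 in holders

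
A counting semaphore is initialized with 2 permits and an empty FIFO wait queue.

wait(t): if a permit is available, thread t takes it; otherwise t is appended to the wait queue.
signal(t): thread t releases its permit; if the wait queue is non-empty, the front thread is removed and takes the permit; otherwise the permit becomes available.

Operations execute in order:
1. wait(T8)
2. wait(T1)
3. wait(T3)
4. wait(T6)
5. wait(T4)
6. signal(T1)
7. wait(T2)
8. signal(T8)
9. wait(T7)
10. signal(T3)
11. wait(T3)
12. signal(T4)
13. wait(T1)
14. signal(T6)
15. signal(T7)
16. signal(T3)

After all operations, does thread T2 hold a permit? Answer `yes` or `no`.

Step 1: wait(T8) -> count=1 queue=[] holders={T8}
Step 2: wait(T1) -> count=0 queue=[] holders={T1,T8}
Step 3: wait(T3) -> count=0 queue=[T3] holders={T1,T8}
Step 4: wait(T6) -> count=0 queue=[T3,T6] holders={T1,T8}
Step 5: wait(T4) -> count=0 queue=[T3,T6,T4] holders={T1,T8}
Step 6: signal(T1) -> count=0 queue=[T6,T4] holders={T3,T8}
Step 7: wait(T2) -> count=0 queue=[T6,T4,T2] holders={T3,T8}
Step 8: signal(T8) -> count=0 queue=[T4,T2] holders={T3,T6}
Step 9: wait(T7) -> count=0 queue=[T4,T2,T7] holders={T3,T6}
Step 10: signal(T3) -> count=0 queue=[T2,T7] holders={T4,T6}
Step 11: wait(T3) -> count=0 queue=[T2,T7,T3] holders={T4,T6}
Step 12: signal(T4) -> count=0 queue=[T7,T3] holders={T2,T6}
Step 13: wait(T1) -> count=0 queue=[T7,T3,T1] holders={T2,T6}
Step 14: signal(T6) -> count=0 queue=[T3,T1] holders={T2,T7}
Step 15: signal(T7) -> count=0 queue=[T1] holders={T2,T3}
Step 16: signal(T3) -> count=0 queue=[] holders={T1,T2}
Final holders: {T1,T2} -> T2 in holders

Answer: yes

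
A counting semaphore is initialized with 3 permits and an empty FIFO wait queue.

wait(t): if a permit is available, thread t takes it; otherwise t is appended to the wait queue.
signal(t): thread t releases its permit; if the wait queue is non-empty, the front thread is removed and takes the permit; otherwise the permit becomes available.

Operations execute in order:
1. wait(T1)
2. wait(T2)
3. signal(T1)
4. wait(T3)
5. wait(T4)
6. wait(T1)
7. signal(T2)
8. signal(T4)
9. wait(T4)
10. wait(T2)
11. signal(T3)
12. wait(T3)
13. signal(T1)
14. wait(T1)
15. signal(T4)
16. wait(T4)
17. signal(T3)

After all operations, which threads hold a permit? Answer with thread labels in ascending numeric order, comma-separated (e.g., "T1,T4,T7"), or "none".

Answer: T1,T2,T4

Derivation:
Step 1: wait(T1) -> count=2 queue=[] holders={T1}
Step 2: wait(T2) -> count=1 queue=[] holders={T1,T2}
Step 3: signal(T1) -> count=2 queue=[] holders={T2}
Step 4: wait(T3) -> count=1 queue=[] holders={T2,T3}
Step 5: wait(T4) -> count=0 queue=[] holders={T2,T3,T4}
Step 6: wait(T1) -> count=0 queue=[T1] holders={T2,T3,T4}
Step 7: signal(T2) -> count=0 queue=[] holders={T1,T3,T4}
Step 8: signal(T4) -> count=1 queue=[] holders={T1,T3}
Step 9: wait(T4) -> count=0 queue=[] holders={T1,T3,T4}
Step 10: wait(T2) -> count=0 queue=[T2] holders={T1,T3,T4}
Step 11: signal(T3) -> count=0 queue=[] holders={T1,T2,T4}
Step 12: wait(T3) -> count=0 queue=[T3] holders={T1,T2,T4}
Step 13: signal(T1) -> count=0 queue=[] holders={T2,T3,T4}
Step 14: wait(T1) -> count=0 queue=[T1] holders={T2,T3,T4}
Step 15: signal(T4) -> count=0 queue=[] holders={T1,T2,T3}
Step 16: wait(T4) -> count=0 queue=[T4] holders={T1,T2,T3}
Step 17: signal(T3) -> count=0 queue=[] holders={T1,T2,T4}
Final holders: T1,T2,T4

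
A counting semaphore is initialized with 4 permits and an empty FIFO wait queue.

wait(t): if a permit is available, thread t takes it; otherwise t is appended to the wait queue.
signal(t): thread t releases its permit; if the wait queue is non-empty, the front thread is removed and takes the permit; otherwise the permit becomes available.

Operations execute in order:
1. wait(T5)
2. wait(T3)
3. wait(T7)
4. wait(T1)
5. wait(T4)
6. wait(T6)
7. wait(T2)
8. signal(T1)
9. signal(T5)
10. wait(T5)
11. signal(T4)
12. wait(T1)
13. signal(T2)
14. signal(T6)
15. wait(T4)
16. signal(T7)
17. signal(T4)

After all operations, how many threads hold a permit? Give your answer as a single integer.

Answer: 3

Derivation:
Step 1: wait(T5) -> count=3 queue=[] holders={T5}
Step 2: wait(T3) -> count=2 queue=[] holders={T3,T5}
Step 3: wait(T7) -> count=1 queue=[] holders={T3,T5,T7}
Step 4: wait(T1) -> count=0 queue=[] holders={T1,T3,T5,T7}
Step 5: wait(T4) -> count=0 queue=[T4] holders={T1,T3,T5,T7}
Step 6: wait(T6) -> count=0 queue=[T4,T6] holders={T1,T3,T5,T7}
Step 7: wait(T2) -> count=0 queue=[T4,T6,T2] holders={T1,T3,T5,T7}
Step 8: signal(T1) -> count=0 queue=[T6,T2] holders={T3,T4,T5,T7}
Step 9: signal(T5) -> count=0 queue=[T2] holders={T3,T4,T6,T7}
Step 10: wait(T5) -> count=0 queue=[T2,T5] holders={T3,T4,T6,T7}
Step 11: signal(T4) -> count=0 queue=[T5] holders={T2,T3,T6,T7}
Step 12: wait(T1) -> count=0 queue=[T5,T1] holders={T2,T3,T6,T7}
Step 13: signal(T2) -> count=0 queue=[T1] holders={T3,T5,T6,T7}
Step 14: signal(T6) -> count=0 queue=[] holders={T1,T3,T5,T7}
Step 15: wait(T4) -> count=0 queue=[T4] holders={T1,T3,T5,T7}
Step 16: signal(T7) -> count=0 queue=[] holders={T1,T3,T4,T5}
Step 17: signal(T4) -> count=1 queue=[] holders={T1,T3,T5}
Final holders: {T1,T3,T5} -> 3 thread(s)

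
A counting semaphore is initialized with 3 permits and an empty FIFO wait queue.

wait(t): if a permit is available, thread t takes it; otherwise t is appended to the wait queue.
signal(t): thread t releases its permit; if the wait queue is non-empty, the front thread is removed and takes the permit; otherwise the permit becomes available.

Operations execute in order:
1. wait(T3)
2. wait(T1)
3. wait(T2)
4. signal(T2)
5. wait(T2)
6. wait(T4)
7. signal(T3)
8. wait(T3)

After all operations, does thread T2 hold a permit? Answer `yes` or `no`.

Answer: yes

Derivation:
Step 1: wait(T3) -> count=2 queue=[] holders={T3}
Step 2: wait(T1) -> count=1 queue=[] holders={T1,T3}
Step 3: wait(T2) -> count=0 queue=[] holders={T1,T2,T3}
Step 4: signal(T2) -> count=1 queue=[] holders={T1,T3}
Step 5: wait(T2) -> count=0 queue=[] holders={T1,T2,T3}
Step 6: wait(T4) -> count=0 queue=[T4] holders={T1,T2,T3}
Step 7: signal(T3) -> count=0 queue=[] holders={T1,T2,T4}
Step 8: wait(T3) -> count=0 queue=[T3] holders={T1,T2,T4}
Final holders: {T1,T2,T4} -> T2 in holders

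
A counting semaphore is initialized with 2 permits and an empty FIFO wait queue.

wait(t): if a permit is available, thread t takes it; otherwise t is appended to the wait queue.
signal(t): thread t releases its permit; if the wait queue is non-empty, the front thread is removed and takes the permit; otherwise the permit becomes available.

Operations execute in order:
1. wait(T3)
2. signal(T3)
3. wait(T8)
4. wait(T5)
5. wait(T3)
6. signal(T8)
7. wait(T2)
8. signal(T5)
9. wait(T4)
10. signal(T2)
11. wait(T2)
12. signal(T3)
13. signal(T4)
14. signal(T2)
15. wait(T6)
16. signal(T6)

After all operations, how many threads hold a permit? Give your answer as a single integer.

Answer: 0

Derivation:
Step 1: wait(T3) -> count=1 queue=[] holders={T3}
Step 2: signal(T3) -> count=2 queue=[] holders={none}
Step 3: wait(T8) -> count=1 queue=[] holders={T8}
Step 4: wait(T5) -> count=0 queue=[] holders={T5,T8}
Step 5: wait(T3) -> count=0 queue=[T3] holders={T5,T8}
Step 6: signal(T8) -> count=0 queue=[] holders={T3,T5}
Step 7: wait(T2) -> count=0 queue=[T2] holders={T3,T5}
Step 8: signal(T5) -> count=0 queue=[] holders={T2,T3}
Step 9: wait(T4) -> count=0 queue=[T4] holders={T2,T3}
Step 10: signal(T2) -> count=0 queue=[] holders={T3,T4}
Step 11: wait(T2) -> count=0 queue=[T2] holders={T3,T4}
Step 12: signal(T3) -> count=0 queue=[] holders={T2,T4}
Step 13: signal(T4) -> count=1 queue=[] holders={T2}
Step 14: signal(T2) -> count=2 queue=[] holders={none}
Step 15: wait(T6) -> count=1 queue=[] holders={T6}
Step 16: signal(T6) -> count=2 queue=[] holders={none}
Final holders: {none} -> 0 thread(s)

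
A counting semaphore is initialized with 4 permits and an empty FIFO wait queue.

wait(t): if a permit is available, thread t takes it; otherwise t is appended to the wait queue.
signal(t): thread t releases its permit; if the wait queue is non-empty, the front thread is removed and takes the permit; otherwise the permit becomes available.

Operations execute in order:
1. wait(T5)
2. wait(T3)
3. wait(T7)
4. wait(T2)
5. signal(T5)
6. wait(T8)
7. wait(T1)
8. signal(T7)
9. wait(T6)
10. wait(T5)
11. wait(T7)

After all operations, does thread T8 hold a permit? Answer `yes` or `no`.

Step 1: wait(T5) -> count=3 queue=[] holders={T5}
Step 2: wait(T3) -> count=2 queue=[] holders={T3,T5}
Step 3: wait(T7) -> count=1 queue=[] holders={T3,T5,T7}
Step 4: wait(T2) -> count=0 queue=[] holders={T2,T3,T5,T7}
Step 5: signal(T5) -> count=1 queue=[] holders={T2,T3,T7}
Step 6: wait(T8) -> count=0 queue=[] holders={T2,T3,T7,T8}
Step 7: wait(T1) -> count=0 queue=[T1] holders={T2,T3,T7,T8}
Step 8: signal(T7) -> count=0 queue=[] holders={T1,T2,T3,T8}
Step 9: wait(T6) -> count=0 queue=[T6] holders={T1,T2,T3,T8}
Step 10: wait(T5) -> count=0 queue=[T6,T5] holders={T1,T2,T3,T8}
Step 11: wait(T7) -> count=0 queue=[T6,T5,T7] holders={T1,T2,T3,T8}
Final holders: {T1,T2,T3,T8} -> T8 in holders

Answer: yes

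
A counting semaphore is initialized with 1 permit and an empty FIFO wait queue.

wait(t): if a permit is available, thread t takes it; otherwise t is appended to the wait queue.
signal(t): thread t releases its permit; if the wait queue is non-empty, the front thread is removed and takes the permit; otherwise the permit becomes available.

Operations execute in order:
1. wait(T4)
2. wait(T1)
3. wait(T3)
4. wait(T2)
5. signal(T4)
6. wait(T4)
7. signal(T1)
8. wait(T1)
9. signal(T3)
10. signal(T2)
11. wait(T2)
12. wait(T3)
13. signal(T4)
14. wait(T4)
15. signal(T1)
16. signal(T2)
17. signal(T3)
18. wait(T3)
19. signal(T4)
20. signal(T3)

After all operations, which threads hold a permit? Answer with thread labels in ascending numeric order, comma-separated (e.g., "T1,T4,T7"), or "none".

Step 1: wait(T4) -> count=0 queue=[] holders={T4}
Step 2: wait(T1) -> count=0 queue=[T1] holders={T4}
Step 3: wait(T3) -> count=0 queue=[T1,T3] holders={T4}
Step 4: wait(T2) -> count=0 queue=[T1,T3,T2] holders={T4}
Step 5: signal(T4) -> count=0 queue=[T3,T2] holders={T1}
Step 6: wait(T4) -> count=0 queue=[T3,T2,T4] holders={T1}
Step 7: signal(T1) -> count=0 queue=[T2,T4] holders={T3}
Step 8: wait(T1) -> count=0 queue=[T2,T4,T1] holders={T3}
Step 9: signal(T3) -> count=0 queue=[T4,T1] holders={T2}
Step 10: signal(T2) -> count=0 queue=[T1] holders={T4}
Step 11: wait(T2) -> count=0 queue=[T1,T2] holders={T4}
Step 12: wait(T3) -> count=0 queue=[T1,T2,T3] holders={T4}
Step 13: signal(T4) -> count=0 queue=[T2,T3] holders={T1}
Step 14: wait(T4) -> count=0 queue=[T2,T3,T4] holders={T1}
Step 15: signal(T1) -> count=0 queue=[T3,T4] holders={T2}
Step 16: signal(T2) -> count=0 queue=[T4] holders={T3}
Step 17: signal(T3) -> count=0 queue=[] holders={T4}
Step 18: wait(T3) -> count=0 queue=[T3] holders={T4}
Step 19: signal(T4) -> count=0 queue=[] holders={T3}
Step 20: signal(T3) -> count=1 queue=[] holders={none}
Final holders: none

Answer: none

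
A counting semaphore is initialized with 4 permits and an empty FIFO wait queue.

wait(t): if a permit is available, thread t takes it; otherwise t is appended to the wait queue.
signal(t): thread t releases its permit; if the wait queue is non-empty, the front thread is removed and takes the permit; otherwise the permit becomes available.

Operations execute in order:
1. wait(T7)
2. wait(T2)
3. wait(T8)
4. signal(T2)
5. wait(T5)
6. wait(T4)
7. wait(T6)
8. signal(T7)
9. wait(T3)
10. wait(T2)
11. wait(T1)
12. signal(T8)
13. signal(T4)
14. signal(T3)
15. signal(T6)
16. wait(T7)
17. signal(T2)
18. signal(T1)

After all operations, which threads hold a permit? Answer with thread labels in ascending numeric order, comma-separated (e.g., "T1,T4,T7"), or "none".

Step 1: wait(T7) -> count=3 queue=[] holders={T7}
Step 2: wait(T2) -> count=2 queue=[] holders={T2,T7}
Step 3: wait(T8) -> count=1 queue=[] holders={T2,T7,T8}
Step 4: signal(T2) -> count=2 queue=[] holders={T7,T8}
Step 5: wait(T5) -> count=1 queue=[] holders={T5,T7,T8}
Step 6: wait(T4) -> count=0 queue=[] holders={T4,T5,T7,T8}
Step 7: wait(T6) -> count=0 queue=[T6] holders={T4,T5,T7,T8}
Step 8: signal(T7) -> count=0 queue=[] holders={T4,T5,T6,T8}
Step 9: wait(T3) -> count=0 queue=[T3] holders={T4,T5,T6,T8}
Step 10: wait(T2) -> count=0 queue=[T3,T2] holders={T4,T5,T6,T8}
Step 11: wait(T1) -> count=0 queue=[T3,T2,T1] holders={T4,T5,T6,T8}
Step 12: signal(T8) -> count=0 queue=[T2,T1] holders={T3,T4,T5,T6}
Step 13: signal(T4) -> count=0 queue=[T1] holders={T2,T3,T5,T6}
Step 14: signal(T3) -> count=0 queue=[] holders={T1,T2,T5,T6}
Step 15: signal(T6) -> count=1 queue=[] holders={T1,T2,T5}
Step 16: wait(T7) -> count=0 queue=[] holders={T1,T2,T5,T7}
Step 17: signal(T2) -> count=1 queue=[] holders={T1,T5,T7}
Step 18: signal(T1) -> count=2 queue=[] holders={T5,T7}
Final holders: T5,T7

Answer: T5,T7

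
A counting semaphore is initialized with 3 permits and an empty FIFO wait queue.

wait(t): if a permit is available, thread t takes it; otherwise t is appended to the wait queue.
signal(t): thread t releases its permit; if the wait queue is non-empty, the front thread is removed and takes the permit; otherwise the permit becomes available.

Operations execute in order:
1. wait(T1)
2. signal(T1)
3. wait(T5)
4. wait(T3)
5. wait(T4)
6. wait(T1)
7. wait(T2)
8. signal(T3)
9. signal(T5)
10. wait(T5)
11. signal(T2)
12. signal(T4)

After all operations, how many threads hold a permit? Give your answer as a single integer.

Answer: 2

Derivation:
Step 1: wait(T1) -> count=2 queue=[] holders={T1}
Step 2: signal(T1) -> count=3 queue=[] holders={none}
Step 3: wait(T5) -> count=2 queue=[] holders={T5}
Step 4: wait(T3) -> count=1 queue=[] holders={T3,T5}
Step 5: wait(T4) -> count=0 queue=[] holders={T3,T4,T5}
Step 6: wait(T1) -> count=0 queue=[T1] holders={T3,T4,T5}
Step 7: wait(T2) -> count=0 queue=[T1,T2] holders={T3,T4,T5}
Step 8: signal(T3) -> count=0 queue=[T2] holders={T1,T4,T5}
Step 9: signal(T5) -> count=0 queue=[] holders={T1,T2,T4}
Step 10: wait(T5) -> count=0 queue=[T5] holders={T1,T2,T4}
Step 11: signal(T2) -> count=0 queue=[] holders={T1,T4,T5}
Step 12: signal(T4) -> count=1 queue=[] holders={T1,T5}
Final holders: {T1,T5} -> 2 thread(s)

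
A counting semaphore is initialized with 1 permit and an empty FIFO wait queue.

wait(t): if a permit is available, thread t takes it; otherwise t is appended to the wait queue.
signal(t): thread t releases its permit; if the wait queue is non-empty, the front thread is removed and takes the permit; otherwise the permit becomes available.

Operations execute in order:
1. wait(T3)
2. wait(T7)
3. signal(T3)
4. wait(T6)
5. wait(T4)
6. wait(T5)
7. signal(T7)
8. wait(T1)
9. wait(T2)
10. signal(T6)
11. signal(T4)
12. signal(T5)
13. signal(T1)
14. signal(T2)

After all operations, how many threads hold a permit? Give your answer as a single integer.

Step 1: wait(T3) -> count=0 queue=[] holders={T3}
Step 2: wait(T7) -> count=0 queue=[T7] holders={T3}
Step 3: signal(T3) -> count=0 queue=[] holders={T7}
Step 4: wait(T6) -> count=0 queue=[T6] holders={T7}
Step 5: wait(T4) -> count=0 queue=[T6,T4] holders={T7}
Step 6: wait(T5) -> count=0 queue=[T6,T4,T5] holders={T7}
Step 7: signal(T7) -> count=0 queue=[T4,T5] holders={T6}
Step 8: wait(T1) -> count=0 queue=[T4,T5,T1] holders={T6}
Step 9: wait(T2) -> count=0 queue=[T4,T5,T1,T2] holders={T6}
Step 10: signal(T6) -> count=0 queue=[T5,T1,T2] holders={T4}
Step 11: signal(T4) -> count=0 queue=[T1,T2] holders={T5}
Step 12: signal(T5) -> count=0 queue=[T2] holders={T1}
Step 13: signal(T1) -> count=0 queue=[] holders={T2}
Step 14: signal(T2) -> count=1 queue=[] holders={none}
Final holders: {none} -> 0 thread(s)

Answer: 0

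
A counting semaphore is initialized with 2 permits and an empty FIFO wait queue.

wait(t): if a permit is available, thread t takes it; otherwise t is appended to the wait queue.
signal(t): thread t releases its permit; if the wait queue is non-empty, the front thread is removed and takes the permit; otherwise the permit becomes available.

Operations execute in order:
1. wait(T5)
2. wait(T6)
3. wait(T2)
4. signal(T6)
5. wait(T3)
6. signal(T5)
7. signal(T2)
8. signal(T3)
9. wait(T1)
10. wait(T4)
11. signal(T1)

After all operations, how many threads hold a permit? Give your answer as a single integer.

Step 1: wait(T5) -> count=1 queue=[] holders={T5}
Step 2: wait(T6) -> count=0 queue=[] holders={T5,T6}
Step 3: wait(T2) -> count=0 queue=[T2] holders={T5,T6}
Step 4: signal(T6) -> count=0 queue=[] holders={T2,T5}
Step 5: wait(T3) -> count=0 queue=[T3] holders={T2,T5}
Step 6: signal(T5) -> count=0 queue=[] holders={T2,T3}
Step 7: signal(T2) -> count=1 queue=[] holders={T3}
Step 8: signal(T3) -> count=2 queue=[] holders={none}
Step 9: wait(T1) -> count=1 queue=[] holders={T1}
Step 10: wait(T4) -> count=0 queue=[] holders={T1,T4}
Step 11: signal(T1) -> count=1 queue=[] holders={T4}
Final holders: {T4} -> 1 thread(s)

Answer: 1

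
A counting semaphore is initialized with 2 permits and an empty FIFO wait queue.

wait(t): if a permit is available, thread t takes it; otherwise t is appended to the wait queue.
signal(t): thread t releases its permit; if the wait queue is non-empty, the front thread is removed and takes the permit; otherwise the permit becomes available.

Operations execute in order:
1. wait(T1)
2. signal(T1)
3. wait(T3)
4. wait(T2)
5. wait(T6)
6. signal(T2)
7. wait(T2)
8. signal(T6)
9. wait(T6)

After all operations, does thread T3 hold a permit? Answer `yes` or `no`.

Step 1: wait(T1) -> count=1 queue=[] holders={T1}
Step 2: signal(T1) -> count=2 queue=[] holders={none}
Step 3: wait(T3) -> count=1 queue=[] holders={T3}
Step 4: wait(T2) -> count=0 queue=[] holders={T2,T3}
Step 5: wait(T6) -> count=0 queue=[T6] holders={T2,T3}
Step 6: signal(T2) -> count=0 queue=[] holders={T3,T6}
Step 7: wait(T2) -> count=0 queue=[T2] holders={T3,T6}
Step 8: signal(T6) -> count=0 queue=[] holders={T2,T3}
Step 9: wait(T6) -> count=0 queue=[T6] holders={T2,T3}
Final holders: {T2,T3} -> T3 in holders

Answer: yes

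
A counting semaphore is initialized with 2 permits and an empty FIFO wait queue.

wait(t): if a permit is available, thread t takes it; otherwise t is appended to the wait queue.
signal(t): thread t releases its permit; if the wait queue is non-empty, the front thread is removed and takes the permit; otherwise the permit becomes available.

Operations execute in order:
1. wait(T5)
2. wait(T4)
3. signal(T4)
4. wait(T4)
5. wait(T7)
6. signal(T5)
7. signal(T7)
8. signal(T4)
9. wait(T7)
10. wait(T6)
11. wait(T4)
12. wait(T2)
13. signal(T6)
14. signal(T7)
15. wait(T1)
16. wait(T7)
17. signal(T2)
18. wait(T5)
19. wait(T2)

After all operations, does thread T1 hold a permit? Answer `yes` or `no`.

Answer: yes

Derivation:
Step 1: wait(T5) -> count=1 queue=[] holders={T5}
Step 2: wait(T4) -> count=0 queue=[] holders={T4,T5}
Step 3: signal(T4) -> count=1 queue=[] holders={T5}
Step 4: wait(T4) -> count=0 queue=[] holders={T4,T5}
Step 5: wait(T7) -> count=0 queue=[T7] holders={T4,T5}
Step 6: signal(T5) -> count=0 queue=[] holders={T4,T7}
Step 7: signal(T7) -> count=1 queue=[] holders={T4}
Step 8: signal(T4) -> count=2 queue=[] holders={none}
Step 9: wait(T7) -> count=1 queue=[] holders={T7}
Step 10: wait(T6) -> count=0 queue=[] holders={T6,T7}
Step 11: wait(T4) -> count=0 queue=[T4] holders={T6,T7}
Step 12: wait(T2) -> count=0 queue=[T4,T2] holders={T6,T7}
Step 13: signal(T6) -> count=0 queue=[T2] holders={T4,T7}
Step 14: signal(T7) -> count=0 queue=[] holders={T2,T4}
Step 15: wait(T1) -> count=0 queue=[T1] holders={T2,T4}
Step 16: wait(T7) -> count=0 queue=[T1,T7] holders={T2,T4}
Step 17: signal(T2) -> count=0 queue=[T7] holders={T1,T4}
Step 18: wait(T5) -> count=0 queue=[T7,T5] holders={T1,T4}
Step 19: wait(T2) -> count=0 queue=[T7,T5,T2] holders={T1,T4}
Final holders: {T1,T4} -> T1 in holders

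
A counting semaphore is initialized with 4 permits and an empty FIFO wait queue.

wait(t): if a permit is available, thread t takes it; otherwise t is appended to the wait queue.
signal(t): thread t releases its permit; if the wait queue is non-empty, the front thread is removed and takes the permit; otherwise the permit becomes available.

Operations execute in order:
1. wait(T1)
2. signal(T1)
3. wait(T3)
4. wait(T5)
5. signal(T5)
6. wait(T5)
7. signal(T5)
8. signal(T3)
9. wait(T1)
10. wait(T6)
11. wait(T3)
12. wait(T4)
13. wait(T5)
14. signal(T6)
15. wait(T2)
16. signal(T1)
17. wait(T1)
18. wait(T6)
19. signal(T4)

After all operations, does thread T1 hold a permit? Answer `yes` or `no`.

Step 1: wait(T1) -> count=3 queue=[] holders={T1}
Step 2: signal(T1) -> count=4 queue=[] holders={none}
Step 3: wait(T3) -> count=3 queue=[] holders={T3}
Step 4: wait(T5) -> count=2 queue=[] holders={T3,T5}
Step 5: signal(T5) -> count=3 queue=[] holders={T3}
Step 6: wait(T5) -> count=2 queue=[] holders={T3,T5}
Step 7: signal(T5) -> count=3 queue=[] holders={T3}
Step 8: signal(T3) -> count=4 queue=[] holders={none}
Step 9: wait(T1) -> count=3 queue=[] holders={T1}
Step 10: wait(T6) -> count=2 queue=[] holders={T1,T6}
Step 11: wait(T3) -> count=1 queue=[] holders={T1,T3,T6}
Step 12: wait(T4) -> count=0 queue=[] holders={T1,T3,T4,T6}
Step 13: wait(T5) -> count=0 queue=[T5] holders={T1,T3,T4,T6}
Step 14: signal(T6) -> count=0 queue=[] holders={T1,T3,T4,T5}
Step 15: wait(T2) -> count=0 queue=[T2] holders={T1,T3,T4,T5}
Step 16: signal(T1) -> count=0 queue=[] holders={T2,T3,T4,T5}
Step 17: wait(T1) -> count=0 queue=[T1] holders={T2,T3,T4,T5}
Step 18: wait(T6) -> count=0 queue=[T1,T6] holders={T2,T3,T4,T5}
Step 19: signal(T4) -> count=0 queue=[T6] holders={T1,T2,T3,T5}
Final holders: {T1,T2,T3,T5} -> T1 in holders

Answer: yes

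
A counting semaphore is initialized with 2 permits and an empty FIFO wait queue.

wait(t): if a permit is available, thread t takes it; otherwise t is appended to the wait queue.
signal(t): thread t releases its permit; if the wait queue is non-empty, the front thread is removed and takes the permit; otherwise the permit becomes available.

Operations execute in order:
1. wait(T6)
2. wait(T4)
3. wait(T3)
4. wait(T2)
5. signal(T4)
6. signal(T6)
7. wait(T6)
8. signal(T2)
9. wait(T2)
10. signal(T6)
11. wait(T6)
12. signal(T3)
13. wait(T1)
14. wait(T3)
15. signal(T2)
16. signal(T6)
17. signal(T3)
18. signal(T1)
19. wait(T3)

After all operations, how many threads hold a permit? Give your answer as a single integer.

Answer: 1

Derivation:
Step 1: wait(T6) -> count=1 queue=[] holders={T6}
Step 2: wait(T4) -> count=0 queue=[] holders={T4,T6}
Step 3: wait(T3) -> count=0 queue=[T3] holders={T4,T6}
Step 4: wait(T2) -> count=0 queue=[T3,T2] holders={T4,T6}
Step 5: signal(T4) -> count=0 queue=[T2] holders={T3,T6}
Step 6: signal(T6) -> count=0 queue=[] holders={T2,T3}
Step 7: wait(T6) -> count=0 queue=[T6] holders={T2,T3}
Step 8: signal(T2) -> count=0 queue=[] holders={T3,T6}
Step 9: wait(T2) -> count=0 queue=[T2] holders={T3,T6}
Step 10: signal(T6) -> count=0 queue=[] holders={T2,T3}
Step 11: wait(T6) -> count=0 queue=[T6] holders={T2,T3}
Step 12: signal(T3) -> count=0 queue=[] holders={T2,T6}
Step 13: wait(T1) -> count=0 queue=[T1] holders={T2,T6}
Step 14: wait(T3) -> count=0 queue=[T1,T3] holders={T2,T6}
Step 15: signal(T2) -> count=0 queue=[T3] holders={T1,T6}
Step 16: signal(T6) -> count=0 queue=[] holders={T1,T3}
Step 17: signal(T3) -> count=1 queue=[] holders={T1}
Step 18: signal(T1) -> count=2 queue=[] holders={none}
Step 19: wait(T3) -> count=1 queue=[] holders={T3}
Final holders: {T3} -> 1 thread(s)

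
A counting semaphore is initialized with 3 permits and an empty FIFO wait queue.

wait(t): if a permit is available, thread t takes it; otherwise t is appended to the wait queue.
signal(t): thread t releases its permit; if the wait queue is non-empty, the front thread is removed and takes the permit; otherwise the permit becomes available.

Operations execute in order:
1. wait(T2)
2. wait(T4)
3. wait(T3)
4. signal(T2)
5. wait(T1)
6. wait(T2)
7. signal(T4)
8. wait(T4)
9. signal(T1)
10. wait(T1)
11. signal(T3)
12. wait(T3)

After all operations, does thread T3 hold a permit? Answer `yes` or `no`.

Answer: no

Derivation:
Step 1: wait(T2) -> count=2 queue=[] holders={T2}
Step 2: wait(T4) -> count=1 queue=[] holders={T2,T4}
Step 3: wait(T3) -> count=0 queue=[] holders={T2,T3,T4}
Step 4: signal(T2) -> count=1 queue=[] holders={T3,T4}
Step 5: wait(T1) -> count=0 queue=[] holders={T1,T3,T4}
Step 6: wait(T2) -> count=0 queue=[T2] holders={T1,T3,T4}
Step 7: signal(T4) -> count=0 queue=[] holders={T1,T2,T3}
Step 8: wait(T4) -> count=0 queue=[T4] holders={T1,T2,T3}
Step 9: signal(T1) -> count=0 queue=[] holders={T2,T3,T4}
Step 10: wait(T1) -> count=0 queue=[T1] holders={T2,T3,T4}
Step 11: signal(T3) -> count=0 queue=[] holders={T1,T2,T4}
Step 12: wait(T3) -> count=0 queue=[T3] holders={T1,T2,T4}
Final holders: {T1,T2,T4} -> T3 not in holders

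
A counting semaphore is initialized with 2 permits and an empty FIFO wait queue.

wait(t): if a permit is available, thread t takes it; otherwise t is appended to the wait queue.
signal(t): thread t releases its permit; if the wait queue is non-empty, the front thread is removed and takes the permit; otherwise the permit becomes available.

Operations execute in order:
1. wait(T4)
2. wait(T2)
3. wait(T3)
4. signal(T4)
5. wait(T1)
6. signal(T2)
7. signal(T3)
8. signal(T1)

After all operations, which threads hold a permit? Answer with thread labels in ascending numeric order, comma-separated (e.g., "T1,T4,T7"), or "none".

Answer: none

Derivation:
Step 1: wait(T4) -> count=1 queue=[] holders={T4}
Step 2: wait(T2) -> count=0 queue=[] holders={T2,T4}
Step 3: wait(T3) -> count=0 queue=[T3] holders={T2,T4}
Step 4: signal(T4) -> count=0 queue=[] holders={T2,T3}
Step 5: wait(T1) -> count=0 queue=[T1] holders={T2,T3}
Step 6: signal(T2) -> count=0 queue=[] holders={T1,T3}
Step 7: signal(T3) -> count=1 queue=[] holders={T1}
Step 8: signal(T1) -> count=2 queue=[] holders={none}
Final holders: none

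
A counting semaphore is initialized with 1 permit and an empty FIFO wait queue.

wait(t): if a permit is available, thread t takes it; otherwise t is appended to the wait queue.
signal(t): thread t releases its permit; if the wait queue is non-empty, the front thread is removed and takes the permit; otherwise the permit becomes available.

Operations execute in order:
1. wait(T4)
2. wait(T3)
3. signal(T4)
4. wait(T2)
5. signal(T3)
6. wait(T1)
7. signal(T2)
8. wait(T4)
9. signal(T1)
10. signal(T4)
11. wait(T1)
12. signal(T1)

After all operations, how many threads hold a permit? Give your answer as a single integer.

Step 1: wait(T4) -> count=0 queue=[] holders={T4}
Step 2: wait(T3) -> count=0 queue=[T3] holders={T4}
Step 3: signal(T4) -> count=0 queue=[] holders={T3}
Step 4: wait(T2) -> count=0 queue=[T2] holders={T3}
Step 5: signal(T3) -> count=0 queue=[] holders={T2}
Step 6: wait(T1) -> count=0 queue=[T1] holders={T2}
Step 7: signal(T2) -> count=0 queue=[] holders={T1}
Step 8: wait(T4) -> count=0 queue=[T4] holders={T1}
Step 9: signal(T1) -> count=0 queue=[] holders={T4}
Step 10: signal(T4) -> count=1 queue=[] holders={none}
Step 11: wait(T1) -> count=0 queue=[] holders={T1}
Step 12: signal(T1) -> count=1 queue=[] holders={none}
Final holders: {none} -> 0 thread(s)

Answer: 0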